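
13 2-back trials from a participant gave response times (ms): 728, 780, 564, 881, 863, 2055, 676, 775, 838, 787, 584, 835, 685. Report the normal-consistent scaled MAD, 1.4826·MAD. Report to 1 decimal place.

123.1 ms

Sorted: 564, 584, 676, 685, 728, 775, 780, 787, 835, 838, 863, 881, 2055 → median = 780
|x − 780| sorted: 0, 5, 7, 52, 55, 58, 83, 95, 101, 104, 196, 216, 1275 → MAD = 83
Robust SD ≈ 1.4826 × 83 = 123.056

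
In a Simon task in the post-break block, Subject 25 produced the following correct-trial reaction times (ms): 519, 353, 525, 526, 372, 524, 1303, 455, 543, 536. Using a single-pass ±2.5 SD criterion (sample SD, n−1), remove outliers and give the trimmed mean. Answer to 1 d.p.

483.7 ms

n = 10, ΣRT = 5656, M = 565.600
Σ(x−M)² = 647176.40; s = √(647176.40/9) = 268.158
Cutoffs: 565.600 ± 2.5·268.158 → [-104.8, 1236.0]
Outside: 1303 → excluded.
Retained (n=9): Σ = 4353, mean = 4353/9 = 483.667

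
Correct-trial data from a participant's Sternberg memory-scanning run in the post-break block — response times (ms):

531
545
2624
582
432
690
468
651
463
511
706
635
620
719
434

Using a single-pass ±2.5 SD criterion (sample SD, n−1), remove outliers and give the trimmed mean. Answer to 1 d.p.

n = 15, ΣRT = 10611, M = 707.400
Σ(x−M)² = 4069281.60; s = √(4069281.60/14) = 539.132
Cutoffs: 707.400 ± 2.5·539.132 → [-640.4, 2055.2]
Outside: 2624 → excluded.
Retained (n=14): Σ = 7987, mean = 7987/14 = 570.500

570.5 ms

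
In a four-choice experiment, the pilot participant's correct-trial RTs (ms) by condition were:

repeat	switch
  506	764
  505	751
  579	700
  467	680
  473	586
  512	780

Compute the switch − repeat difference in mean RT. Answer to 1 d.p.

M(repeat) = 3042/6 = 507.000
M(switch) = 4261/6 = 710.167
Difference = 710.167 − 507.000 = 203.167 ms

203.2 ms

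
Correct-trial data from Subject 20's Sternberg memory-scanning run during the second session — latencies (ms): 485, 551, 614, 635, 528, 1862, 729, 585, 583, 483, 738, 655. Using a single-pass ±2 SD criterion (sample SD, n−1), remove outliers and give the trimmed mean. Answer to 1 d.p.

598.7 ms

n = 12, ΣRT = 8448, M = 704.000
Σ(x−M)² = 1537996.00; s = √(1537996.00/11) = 373.922
Cutoffs: 704.000 ± 2·373.922 → [-43.8, 1451.8]
Outside: 1862 → excluded.
Retained (n=11): Σ = 6586, mean = 6586/11 = 598.727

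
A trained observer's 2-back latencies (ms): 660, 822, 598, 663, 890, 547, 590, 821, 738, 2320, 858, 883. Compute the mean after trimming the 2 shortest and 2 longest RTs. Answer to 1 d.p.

Sorted: 547, 590, 598, 660, 663, 738, 821, 822, 858, 883, 890, 2320
Drop lowest 2 (547, 590) and highest 2 (890, 2320)
Remaining (n=8): Σ = 6043, mean = 6043/8 = 755.375

755.4 ms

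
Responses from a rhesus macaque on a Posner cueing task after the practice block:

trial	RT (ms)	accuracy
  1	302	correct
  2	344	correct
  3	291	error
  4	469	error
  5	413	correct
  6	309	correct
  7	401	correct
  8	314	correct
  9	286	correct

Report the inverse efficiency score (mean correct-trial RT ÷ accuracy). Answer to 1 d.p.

Correct trials (n=7): 302, 344, 413, 309, 401, 314, 286
Mean correct RT = 2369/7 = 338.4286 ms
Proportion correct = 7/9
IES = 338.4286 / (7/9) = 435.122 ms

435.1 ms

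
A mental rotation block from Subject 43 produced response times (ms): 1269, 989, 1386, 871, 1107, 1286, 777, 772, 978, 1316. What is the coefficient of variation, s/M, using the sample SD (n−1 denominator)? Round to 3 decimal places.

n = 10, Σ = 10751, M = 1075.1000
Σ(x−M)² = 477016.900; s = √(477016.900/9) = 230.2214
CV = 230.2214 / 1075.1000 = 0.21414

0.214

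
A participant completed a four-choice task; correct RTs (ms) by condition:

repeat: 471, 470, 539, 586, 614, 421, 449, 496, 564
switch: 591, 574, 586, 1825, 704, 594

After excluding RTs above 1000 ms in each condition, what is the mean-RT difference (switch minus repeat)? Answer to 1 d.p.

97.6 ms

switch: exclude 1825
M(repeat) = 4610/9 = 512.222
M(switch) = 3049/5 = 609.800
Difference = 609.800 − 512.222 = 97.578 ms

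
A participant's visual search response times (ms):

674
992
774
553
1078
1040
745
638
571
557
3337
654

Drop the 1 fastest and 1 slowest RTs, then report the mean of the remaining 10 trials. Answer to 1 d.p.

772.3 ms

Sorted: 553, 557, 571, 638, 654, 674, 745, 774, 992, 1040, 1078, 3337
Drop lowest 1 (553) and highest 1 (3337)
Remaining (n=10): Σ = 7723, mean = 7723/10 = 772.300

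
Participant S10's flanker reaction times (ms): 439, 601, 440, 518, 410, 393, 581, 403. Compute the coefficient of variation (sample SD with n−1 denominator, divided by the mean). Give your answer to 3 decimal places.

n = 8, Σ = 3785, M = 473.1250
Σ(x−M)² = 47586.875; s = √(47586.875/7) = 82.4507
CV = 82.4507 / 473.1250 = 0.17427

0.174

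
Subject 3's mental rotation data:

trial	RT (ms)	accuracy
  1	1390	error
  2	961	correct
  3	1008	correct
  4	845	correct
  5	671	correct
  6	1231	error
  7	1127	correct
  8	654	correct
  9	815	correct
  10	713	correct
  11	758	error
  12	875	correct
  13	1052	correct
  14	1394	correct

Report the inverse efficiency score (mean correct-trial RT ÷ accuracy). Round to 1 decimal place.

Correct trials (n=11): 961, 1008, 845, 671, 1127, 654, 815, 713, 875, 1052, 1394
Mean correct RT = 10115/11 = 919.5455 ms
Proportion correct = 11/14
IES = 919.5455 / (11/14) = 1170.331 ms

1170.3 ms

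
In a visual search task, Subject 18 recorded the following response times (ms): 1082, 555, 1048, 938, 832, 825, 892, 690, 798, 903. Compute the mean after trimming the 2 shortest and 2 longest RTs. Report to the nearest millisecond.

Sorted: 555, 690, 798, 825, 832, 892, 903, 938, 1048, 1082
Drop lowest 2 (555, 690) and highest 2 (1048, 1082)
Remaining (n=6): Σ = 5188, mean = 5188/6 = 864.667

865 ms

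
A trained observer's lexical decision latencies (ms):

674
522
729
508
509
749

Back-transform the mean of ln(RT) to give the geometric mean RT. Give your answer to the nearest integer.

606 ms

ln(RT): 6.5132, 6.2577, 6.5917, 6.2305, 6.2324, 6.6187
Mean ln(RT) = 38.4442/6 = 6.40737
Geometric mean = exp(6.40737) = 606.30 ms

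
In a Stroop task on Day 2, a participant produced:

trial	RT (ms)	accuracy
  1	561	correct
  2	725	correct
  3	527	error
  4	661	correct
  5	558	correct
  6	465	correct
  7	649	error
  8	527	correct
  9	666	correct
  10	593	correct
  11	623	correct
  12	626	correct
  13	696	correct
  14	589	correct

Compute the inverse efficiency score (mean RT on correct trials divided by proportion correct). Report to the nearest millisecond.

Correct trials (n=12): 561, 725, 661, 558, 465, 527, 666, 593, 623, 626, 696, 589
Mean correct RT = 7290/12 = 607.5000 ms
Proportion correct = 12/14
IES = 607.5000 / (12/14) = 708.750 ms

709 ms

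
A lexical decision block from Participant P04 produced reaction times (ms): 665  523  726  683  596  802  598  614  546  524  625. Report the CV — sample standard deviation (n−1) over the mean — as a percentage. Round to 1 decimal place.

n = 11, Σ = 6902, M = 627.4545
Σ(x−M)² = 74964.727; s = √(74964.727/10) = 86.5822
CV = 86.5822 / 627.4545 = 0.13799 = 13.799%

13.8%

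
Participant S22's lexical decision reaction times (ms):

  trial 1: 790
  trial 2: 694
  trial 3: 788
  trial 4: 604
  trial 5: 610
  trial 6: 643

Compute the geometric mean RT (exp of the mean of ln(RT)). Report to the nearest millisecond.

684 ms

ln(RT): 6.6720, 6.5425, 6.6695, 6.4036, 6.4135, 6.4661
Mean ln(RT) = 39.1672/6 = 6.52786
Geometric mean = exp(6.52786) = 683.94 ms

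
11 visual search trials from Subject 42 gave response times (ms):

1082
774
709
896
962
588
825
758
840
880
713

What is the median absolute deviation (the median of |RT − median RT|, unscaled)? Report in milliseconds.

71 ms

Sorted: 588, 709, 713, 758, 774, 825, 840, 880, 896, 962, 1082 → median = 825
|x − 825|: 257, 51, 116, 71, 137, 237, 0, 67, 15, 55, 112
Sorted deviations: 0, 15, 51, 55, 67, 71, 112, 116, 137, 237, 257 → MAD = 71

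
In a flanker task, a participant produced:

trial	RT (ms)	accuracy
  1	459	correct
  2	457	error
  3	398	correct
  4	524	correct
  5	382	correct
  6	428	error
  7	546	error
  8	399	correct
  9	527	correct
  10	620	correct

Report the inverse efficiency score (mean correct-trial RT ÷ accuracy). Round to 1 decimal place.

Correct trials (n=7): 459, 398, 524, 382, 399, 527, 620
Mean correct RT = 3309/7 = 472.7143 ms
Proportion correct = 7/10
IES = 472.7143 / (7/10) = 675.306 ms

675.3 ms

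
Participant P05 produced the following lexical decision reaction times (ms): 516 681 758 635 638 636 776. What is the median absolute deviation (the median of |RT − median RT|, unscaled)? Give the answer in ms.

Sorted: 516, 635, 636, 638, 681, 758, 776 → median = 638
|x − 638|: 122, 43, 120, 3, 0, 2, 138
Sorted deviations: 0, 2, 3, 43, 120, 122, 138 → MAD = 43

43 ms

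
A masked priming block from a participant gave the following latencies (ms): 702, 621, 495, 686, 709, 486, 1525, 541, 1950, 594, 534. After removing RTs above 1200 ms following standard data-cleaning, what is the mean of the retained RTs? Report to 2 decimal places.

Excluded: 1525, 1950
Retained (n=9): Σ = 5368
Mean = 5368/9 = 596.4444

596.44 ms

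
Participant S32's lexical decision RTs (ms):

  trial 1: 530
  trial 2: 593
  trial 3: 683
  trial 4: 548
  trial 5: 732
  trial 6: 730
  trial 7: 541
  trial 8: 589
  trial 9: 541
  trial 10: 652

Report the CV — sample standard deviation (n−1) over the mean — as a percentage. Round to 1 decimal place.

n = 10, Σ = 6139, M = 613.9000
Σ(x−M)² = 56720.900; s = √(56720.900/9) = 79.3872
CV = 79.3872 / 613.9000 = 0.12932 = 12.932%

12.9%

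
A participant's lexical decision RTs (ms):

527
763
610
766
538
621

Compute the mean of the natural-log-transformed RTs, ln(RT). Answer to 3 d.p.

ln(RT): 6.2672, 6.6373, 6.4135, 6.6412, 6.2879, 6.4313
Σ ln(RT) = 38.6783
Mean = 38.6783/6 = 6.44638

6.446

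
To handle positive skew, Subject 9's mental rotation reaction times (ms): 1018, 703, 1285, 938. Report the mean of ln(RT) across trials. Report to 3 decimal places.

ln(RT): 6.9256, 6.5554, 7.1585, 6.8437
Σ ln(RT) = 27.4832
Mean = 27.4832/4 = 6.87080

6.871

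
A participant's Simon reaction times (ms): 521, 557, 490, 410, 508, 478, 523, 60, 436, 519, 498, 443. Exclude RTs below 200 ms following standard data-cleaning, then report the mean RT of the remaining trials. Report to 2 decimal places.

Excluded: 60
Retained (n=11): Σ = 5383
Mean = 5383/11 = 489.3636

489.36 ms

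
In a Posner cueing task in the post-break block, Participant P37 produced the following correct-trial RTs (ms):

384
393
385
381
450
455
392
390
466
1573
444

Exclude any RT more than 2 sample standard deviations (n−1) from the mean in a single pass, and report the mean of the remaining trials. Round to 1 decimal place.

414.0 ms

n = 11, ΣRT = 5713, M = 519.364
Σ(x−M)² = 1232076.55; s = √(1232076.55/10) = 351.009
Cutoffs: 519.364 ± 2·351.009 → [-182.7, 1221.4]
Outside: 1573 → excluded.
Retained (n=10): Σ = 4140, mean = 4140/10 = 414.000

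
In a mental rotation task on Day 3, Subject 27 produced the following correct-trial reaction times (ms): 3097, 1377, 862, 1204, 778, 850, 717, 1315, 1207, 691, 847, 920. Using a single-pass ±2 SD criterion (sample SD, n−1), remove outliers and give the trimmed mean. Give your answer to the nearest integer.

979 ms

n = 12, ΣRT = 13865, M = 1155.417
Σ(x−M)² = 4729582.92; s = √(4729582.92/11) = 655.715
Cutoffs: 1155.417 ± 2·655.715 → [-156.0, 2466.8]
Outside: 3097 → excluded.
Retained (n=11): Σ = 10768, mean = 10768/11 = 978.909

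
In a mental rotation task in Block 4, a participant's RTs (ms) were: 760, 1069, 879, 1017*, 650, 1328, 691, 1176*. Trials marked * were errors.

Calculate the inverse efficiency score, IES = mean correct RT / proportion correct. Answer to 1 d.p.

Correct trials (n=6): 760, 1069, 879, 650, 1328, 691
Mean correct RT = 5377/6 = 896.1667 ms
Proportion correct = 6/8
IES = 896.1667 / (6/8) = 1194.889 ms

1194.9 ms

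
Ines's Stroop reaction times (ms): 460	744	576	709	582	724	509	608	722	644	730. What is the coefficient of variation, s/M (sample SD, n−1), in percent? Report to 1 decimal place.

n = 11, Σ = 7008, M = 637.0909
Σ(x−M)² = 95424.909; s = √(95424.909/10) = 97.6857
CV = 97.6857 / 637.0909 = 0.15333 = 15.333%

15.3%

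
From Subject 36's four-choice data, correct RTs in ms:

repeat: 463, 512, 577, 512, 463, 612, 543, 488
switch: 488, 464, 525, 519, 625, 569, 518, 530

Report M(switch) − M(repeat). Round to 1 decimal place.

M(repeat) = 4170/8 = 521.250
M(switch) = 4238/8 = 529.750
Difference = 529.750 − 521.250 = 8.500 ms

8.5 ms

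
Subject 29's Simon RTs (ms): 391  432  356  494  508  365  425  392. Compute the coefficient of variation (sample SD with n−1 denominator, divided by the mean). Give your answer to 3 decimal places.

n = 8, Σ = 3363, M = 420.3750
Σ(x−M)² = 22133.875; s = √(22133.875/7) = 56.2315
CV = 56.2315 / 420.3750 = 0.13377

0.134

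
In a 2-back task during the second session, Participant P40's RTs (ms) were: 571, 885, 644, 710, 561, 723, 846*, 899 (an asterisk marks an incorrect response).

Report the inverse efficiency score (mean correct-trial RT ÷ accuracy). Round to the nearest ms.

815 ms

Correct trials (n=7): 571, 885, 644, 710, 561, 723, 899
Mean correct RT = 4993/7 = 713.2857 ms
Proportion correct = 7/8
IES = 713.2857 / (7/8) = 815.184 ms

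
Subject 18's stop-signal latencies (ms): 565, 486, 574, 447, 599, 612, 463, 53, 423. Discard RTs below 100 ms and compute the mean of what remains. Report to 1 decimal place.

521.1 ms

Excluded: 53
Retained (n=8): Σ = 4169
Mean = 4169/8 = 521.1250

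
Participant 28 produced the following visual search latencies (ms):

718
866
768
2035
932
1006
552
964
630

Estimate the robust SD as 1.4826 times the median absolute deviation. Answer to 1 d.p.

207.6 ms

Sorted: 552, 630, 718, 768, 866, 932, 964, 1006, 2035 → median = 866
|x − 866| sorted: 0, 66, 98, 98, 140, 148, 236, 314, 1169 → MAD = 140
Robust SD ≈ 1.4826 × 140 = 207.564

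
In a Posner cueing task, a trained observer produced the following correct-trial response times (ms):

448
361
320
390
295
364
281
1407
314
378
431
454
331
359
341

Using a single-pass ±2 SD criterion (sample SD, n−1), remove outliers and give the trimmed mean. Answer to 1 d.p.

n = 15, ΣRT = 6474, M = 431.600
Σ(x−M)² = 1057557.60; s = √(1057557.60/14) = 274.845
Cutoffs: 431.600 ± 2·274.845 → [-118.1, 981.3]
Outside: 1407 → excluded.
Retained (n=14): Σ = 5067, mean = 5067/14 = 361.929

361.9 ms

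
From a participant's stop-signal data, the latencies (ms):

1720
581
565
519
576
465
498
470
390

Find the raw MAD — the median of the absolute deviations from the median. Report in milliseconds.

54 ms

Sorted: 390, 465, 470, 498, 519, 565, 576, 581, 1720 → median = 519
|x − 519|: 1201, 62, 46, 0, 57, 54, 21, 49, 129
Sorted deviations: 0, 21, 46, 49, 54, 57, 62, 129, 1201 → MAD = 54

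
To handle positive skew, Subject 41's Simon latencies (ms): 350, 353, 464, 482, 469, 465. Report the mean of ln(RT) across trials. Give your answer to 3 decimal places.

ln(RT): 5.8579, 5.8665, 6.1399, 6.1779, 6.1506, 6.1420
Σ ln(RT) = 36.3349
Mean = 36.3349/6 = 6.05581

6.056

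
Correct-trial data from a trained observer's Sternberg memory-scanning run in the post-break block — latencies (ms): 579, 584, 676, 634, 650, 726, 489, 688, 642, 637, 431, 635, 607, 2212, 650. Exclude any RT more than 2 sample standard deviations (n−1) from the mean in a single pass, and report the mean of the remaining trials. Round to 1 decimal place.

n = 15, ΣRT = 10840, M = 722.667
Σ(x−M)² = 2454375.33; s = √(2454375.33/14) = 418.703
Cutoffs: 722.667 ± 2·418.703 → [-114.7, 1560.1]
Outside: 2212 → excluded.
Retained (n=14): Σ = 8628, mean = 8628/14 = 616.286

616.3 ms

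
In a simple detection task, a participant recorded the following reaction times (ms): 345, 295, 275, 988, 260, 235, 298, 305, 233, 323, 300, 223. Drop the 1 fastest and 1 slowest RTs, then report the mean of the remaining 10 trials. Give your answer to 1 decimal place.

286.9 ms

Sorted: 223, 233, 235, 260, 275, 295, 298, 300, 305, 323, 345, 988
Drop lowest 1 (223) and highest 1 (988)
Remaining (n=10): Σ = 2869, mean = 2869/10 = 286.900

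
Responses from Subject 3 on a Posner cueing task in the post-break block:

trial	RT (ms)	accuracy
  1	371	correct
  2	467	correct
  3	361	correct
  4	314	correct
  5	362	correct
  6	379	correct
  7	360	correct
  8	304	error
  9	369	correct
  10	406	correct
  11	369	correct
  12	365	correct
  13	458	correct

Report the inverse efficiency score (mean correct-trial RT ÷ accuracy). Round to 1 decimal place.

413.6 ms

Correct trials (n=12): 371, 467, 361, 314, 362, 379, 360, 369, 406, 369, 365, 458
Mean correct RT = 4581/12 = 381.7500 ms
Proportion correct = 12/13
IES = 381.7500 / (12/13) = 413.562 ms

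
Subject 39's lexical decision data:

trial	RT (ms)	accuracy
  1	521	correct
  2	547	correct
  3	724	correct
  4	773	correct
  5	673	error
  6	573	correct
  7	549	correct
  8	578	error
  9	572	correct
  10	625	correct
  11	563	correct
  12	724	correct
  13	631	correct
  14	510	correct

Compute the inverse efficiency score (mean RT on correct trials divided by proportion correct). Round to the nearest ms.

Correct trials (n=12): 521, 547, 724, 773, 573, 549, 572, 625, 563, 724, 631, 510
Mean correct RT = 7312/12 = 609.3333 ms
Proportion correct = 12/14
IES = 609.3333 / (12/14) = 710.889 ms

711 ms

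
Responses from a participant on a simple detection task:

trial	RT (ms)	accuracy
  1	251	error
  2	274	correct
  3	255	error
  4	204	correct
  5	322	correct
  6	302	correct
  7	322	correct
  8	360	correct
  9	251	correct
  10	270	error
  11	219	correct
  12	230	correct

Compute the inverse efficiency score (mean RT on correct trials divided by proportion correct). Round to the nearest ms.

Correct trials (n=9): 274, 204, 322, 302, 322, 360, 251, 219, 230
Mean correct RT = 2484/9 = 276.0000 ms
Proportion correct = 9/12
IES = 276.0000 / (9/12) = 368.000 ms

368 ms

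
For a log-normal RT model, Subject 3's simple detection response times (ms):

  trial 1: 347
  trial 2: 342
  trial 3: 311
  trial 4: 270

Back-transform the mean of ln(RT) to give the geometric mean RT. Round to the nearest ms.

316 ms

ln(RT): 5.8493, 5.8348, 5.7398, 5.5984
Mean ln(RT) = 23.0224/4 = 5.75559
Geometric mean = exp(5.75559) = 315.95 ms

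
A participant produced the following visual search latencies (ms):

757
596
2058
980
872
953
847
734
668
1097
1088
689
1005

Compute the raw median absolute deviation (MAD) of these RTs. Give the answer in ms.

138 ms

Sorted: 596, 668, 689, 734, 757, 847, 872, 953, 980, 1005, 1088, 1097, 2058 → median = 872
|x − 872|: 115, 276, 1186, 108, 0, 81, 25, 138, 204, 225, 216, 183, 133
Sorted deviations: 0, 25, 81, 108, 115, 133, 138, 183, 204, 216, 225, 276, 1186 → MAD = 138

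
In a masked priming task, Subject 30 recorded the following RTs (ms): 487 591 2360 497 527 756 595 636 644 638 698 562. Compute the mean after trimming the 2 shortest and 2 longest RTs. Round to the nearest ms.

611 ms

Sorted: 487, 497, 527, 562, 591, 595, 636, 638, 644, 698, 756, 2360
Drop lowest 2 (487, 497) and highest 2 (756, 2360)
Remaining (n=8): Σ = 4891, mean = 4891/8 = 611.375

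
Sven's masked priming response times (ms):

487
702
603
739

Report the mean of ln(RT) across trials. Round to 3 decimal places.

6.437

ln(RT): 6.1883, 6.5539, 6.4019, 6.6053
Σ ln(RT) = 25.7494
Mean = 25.7494/4 = 6.43735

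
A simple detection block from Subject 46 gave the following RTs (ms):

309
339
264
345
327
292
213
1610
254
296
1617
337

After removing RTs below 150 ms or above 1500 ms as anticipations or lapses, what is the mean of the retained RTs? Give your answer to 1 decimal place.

Excluded: 1610, 1617
Retained (n=10): Σ = 2976
Mean = 2976/10 = 297.6000

297.6 ms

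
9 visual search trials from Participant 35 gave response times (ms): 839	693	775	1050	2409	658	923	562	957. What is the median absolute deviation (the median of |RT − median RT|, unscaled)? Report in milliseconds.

Sorted: 562, 658, 693, 775, 839, 923, 957, 1050, 2409 → median = 839
|x − 839|: 0, 146, 64, 211, 1570, 181, 84, 277, 118
Sorted deviations: 0, 64, 84, 118, 146, 181, 211, 277, 1570 → MAD = 146

146 ms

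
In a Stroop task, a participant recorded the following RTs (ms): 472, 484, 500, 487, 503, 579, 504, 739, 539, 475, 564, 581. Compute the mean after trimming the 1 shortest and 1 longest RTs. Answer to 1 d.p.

Sorted: 472, 475, 484, 487, 500, 503, 504, 539, 564, 579, 581, 739
Drop lowest 1 (472) and highest 1 (739)
Remaining (n=10): Σ = 5216, mean = 5216/10 = 521.600

521.6 ms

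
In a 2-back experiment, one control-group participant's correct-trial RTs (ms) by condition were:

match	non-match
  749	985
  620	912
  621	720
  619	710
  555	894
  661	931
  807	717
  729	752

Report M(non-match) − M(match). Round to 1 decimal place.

M(match) = 5361/8 = 670.125
M(non-match) = 6621/8 = 827.625
Difference = 827.625 − 670.125 = 157.500 ms

157.5 ms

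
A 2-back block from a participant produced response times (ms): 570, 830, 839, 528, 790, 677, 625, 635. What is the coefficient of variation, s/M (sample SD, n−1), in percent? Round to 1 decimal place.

n = 8, Σ = 5494, M = 686.7500
Σ(x−M)² = 99779.500; s = √(99779.500/7) = 119.3910
CV = 119.3910 / 686.7500 = 0.17385 = 17.385%

17.4%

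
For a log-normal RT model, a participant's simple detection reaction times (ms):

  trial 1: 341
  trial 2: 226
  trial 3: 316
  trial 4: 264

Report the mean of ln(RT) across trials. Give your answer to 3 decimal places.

5.646

ln(RT): 5.8319, 5.4205, 5.7557, 5.5759
Σ ln(RT) = 22.5841
Mean = 22.5841/4 = 5.64603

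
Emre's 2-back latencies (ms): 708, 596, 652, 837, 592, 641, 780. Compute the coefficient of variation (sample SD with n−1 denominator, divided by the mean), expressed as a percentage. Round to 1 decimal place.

13.6%

n = 7, Σ = 4806, M = 686.5714
Σ(x−M)² = 52235.714; s = √(52235.714/6) = 93.3057
CV = 93.3057 / 686.5714 = 0.13590 = 13.590%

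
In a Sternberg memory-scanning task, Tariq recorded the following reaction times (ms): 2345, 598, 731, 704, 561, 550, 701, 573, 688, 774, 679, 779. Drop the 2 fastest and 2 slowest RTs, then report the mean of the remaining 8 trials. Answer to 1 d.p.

Sorted: 550, 561, 573, 598, 679, 688, 701, 704, 731, 774, 779, 2345
Drop lowest 2 (550, 561) and highest 2 (779, 2345)
Remaining (n=8): Σ = 5448, mean = 5448/8 = 681.000

681.0 ms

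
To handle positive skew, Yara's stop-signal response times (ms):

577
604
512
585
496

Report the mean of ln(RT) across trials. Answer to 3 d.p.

6.316

ln(RT): 6.3578, 6.4036, 6.2383, 6.3716, 6.2066
Σ ln(RT) = 31.5779
Mean = 31.5779/5 = 6.31559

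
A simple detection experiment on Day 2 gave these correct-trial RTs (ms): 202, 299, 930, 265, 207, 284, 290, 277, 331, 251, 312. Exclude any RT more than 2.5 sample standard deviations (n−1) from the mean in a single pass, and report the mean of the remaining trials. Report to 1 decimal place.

n = 11, ΣRT = 3648, M = 331.636
Σ(x−M)² = 409760.55; s = √(409760.55/10) = 202.425
Cutoffs: 331.636 ± 2.5·202.425 → [-174.4, 837.7]
Outside: 930 → excluded.
Retained (n=10): Σ = 2718, mean = 2718/10 = 271.800

271.8 ms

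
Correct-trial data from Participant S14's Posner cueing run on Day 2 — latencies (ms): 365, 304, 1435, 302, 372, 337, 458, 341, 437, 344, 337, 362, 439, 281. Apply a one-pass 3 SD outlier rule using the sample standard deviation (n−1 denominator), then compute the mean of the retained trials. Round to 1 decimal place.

n = 14, ΣRT = 6114, M = 436.714
Σ(x−M)² = 1109596.86; s = √(1109596.86/13) = 292.153
Cutoffs: 436.714 ± 3·292.153 → [-439.7, 1313.2]
Outside: 1435 → excluded.
Retained (n=13): Σ = 4679, mean = 4679/13 = 359.923

359.9 ms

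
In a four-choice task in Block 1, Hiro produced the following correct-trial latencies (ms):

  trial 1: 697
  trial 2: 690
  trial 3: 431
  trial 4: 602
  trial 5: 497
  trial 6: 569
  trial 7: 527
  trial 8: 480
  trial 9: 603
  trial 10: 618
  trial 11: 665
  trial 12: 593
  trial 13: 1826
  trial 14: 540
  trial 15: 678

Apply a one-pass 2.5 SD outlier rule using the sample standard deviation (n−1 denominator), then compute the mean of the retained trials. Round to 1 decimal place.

585.0 ms

n = 15, ΣRT = 10016, M = 667.733
Σ(x−M)² = 1525922.93; s = √(1525922.93/14) = 330.143
Cutoffs: 667.733 ± 2.5·330.143 → [-157.6, 1493.1]
Outside: 1826 → excluded.
Retained (n=14): Σ = 8190, mean = 8190/14 = 585.000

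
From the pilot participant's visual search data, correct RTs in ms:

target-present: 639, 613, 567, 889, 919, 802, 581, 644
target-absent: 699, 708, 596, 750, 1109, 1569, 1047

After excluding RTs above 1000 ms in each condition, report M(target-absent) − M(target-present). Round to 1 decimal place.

target-absent: exclude 1109, 1569, 1047
M(target-present) = 5654/8 = 706.750
M(target-absent) = 2753/4 = 688.250
Difference = 688.250 − 706.750 = -18.500 ms

-18.5 ms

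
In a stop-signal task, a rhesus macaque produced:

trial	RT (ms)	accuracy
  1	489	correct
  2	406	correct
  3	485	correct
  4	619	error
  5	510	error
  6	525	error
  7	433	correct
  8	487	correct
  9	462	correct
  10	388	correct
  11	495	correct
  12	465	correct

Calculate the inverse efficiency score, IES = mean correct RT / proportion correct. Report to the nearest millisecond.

609 ms

Correct trials (n=9): 489, 406, 485, 433, 487, 462, 388, 495, 465
Mean correct RT = 4110/9 = 456.6667 ms
Proportion correct = 9/12
IES = 456.6667 / (9/12) = 608.889 ms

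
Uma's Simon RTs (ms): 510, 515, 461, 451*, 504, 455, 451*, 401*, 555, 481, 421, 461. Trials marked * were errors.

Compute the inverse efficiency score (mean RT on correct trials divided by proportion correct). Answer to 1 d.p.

646.4 ms

Correct trials (n=9): 510, 515, 461, 504, 455, 555, 481, 421, 461
Mean correct RT = 4363/9 = 484.7778 ms
Proportion correct = 9/12
IES = 484.7778 / (9/12) = 646.370 ms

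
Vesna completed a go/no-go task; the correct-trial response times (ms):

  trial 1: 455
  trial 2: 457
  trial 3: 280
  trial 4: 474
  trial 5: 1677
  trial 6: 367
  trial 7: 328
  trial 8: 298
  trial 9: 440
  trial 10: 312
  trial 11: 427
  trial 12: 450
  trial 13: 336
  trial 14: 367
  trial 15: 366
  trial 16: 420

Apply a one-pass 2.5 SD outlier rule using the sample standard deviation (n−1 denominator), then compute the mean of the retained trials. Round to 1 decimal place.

385.1 ms

n = 16, ΣRT = 7454, M = 465.875
Σ(x−M)² = 1623437.75; s = √(1623437.75/15) = 328.982
Cutoffs: 465.875 ± 2.5·328.982 → [-356.6, 1288.3]
Outside: 1677 → excluded.
Retained (n=15): Σ = 5777, mean = 5777/15 = 385.133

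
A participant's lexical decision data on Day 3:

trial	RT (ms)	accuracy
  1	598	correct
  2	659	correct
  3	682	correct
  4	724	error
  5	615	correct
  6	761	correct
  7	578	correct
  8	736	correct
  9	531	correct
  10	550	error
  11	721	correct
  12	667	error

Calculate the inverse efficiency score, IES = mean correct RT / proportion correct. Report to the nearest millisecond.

Correct trials (n=9): 598, 659, 682, 615, 761, 578, 736, 531, 721
Mean correct RT = 5881/9 = 653.4444 ms
Proportion correct = 9/12
IES = 653.4444 / (9/12) = 871.259 ms

871 ms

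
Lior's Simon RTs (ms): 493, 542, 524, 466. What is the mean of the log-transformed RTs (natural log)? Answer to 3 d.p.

6.225

ln(RT): 6.2005, 6.2953, 6.2615, 6.1442
Σ ln(RT) = 24.9015
Mean = 24.9015/4 = 6.22536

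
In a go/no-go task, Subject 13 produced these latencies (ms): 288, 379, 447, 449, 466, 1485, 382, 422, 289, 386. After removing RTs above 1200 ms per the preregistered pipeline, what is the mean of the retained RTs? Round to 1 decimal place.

389.8 ms

Excluded: 1485
Retained (n=9): Σ = 3508
Mean = 3508/9 = 389.7778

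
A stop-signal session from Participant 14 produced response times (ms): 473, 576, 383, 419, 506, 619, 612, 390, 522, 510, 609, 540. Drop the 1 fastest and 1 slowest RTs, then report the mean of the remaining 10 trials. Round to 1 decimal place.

Sorted: 383, 390, 419, 473, 506, 510, 522, 540, 576, 609, 612, 619
Drop lowest 1 (383) and highest 1 (619)
Remaining (n=10): Σ = 5157, mean = 5157/10 = 515.700

515.7 ms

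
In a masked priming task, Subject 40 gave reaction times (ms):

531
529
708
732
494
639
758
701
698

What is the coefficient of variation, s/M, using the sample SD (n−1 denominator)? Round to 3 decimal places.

n = 9, Σ = 5790, M = 643.3333
Σ(x−M)² = 79516.000; s = √(79516.000/8) = 99.6970
CV = 99.6970 / 643.3333 = 0.15497

0.155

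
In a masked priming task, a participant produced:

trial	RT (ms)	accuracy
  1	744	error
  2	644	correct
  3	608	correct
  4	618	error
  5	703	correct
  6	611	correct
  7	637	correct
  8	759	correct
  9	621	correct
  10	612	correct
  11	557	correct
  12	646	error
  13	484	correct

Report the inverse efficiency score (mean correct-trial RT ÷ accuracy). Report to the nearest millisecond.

Correct trials (n=10): 644, 608, 703, 611, 637, 759, 621, 612, 557, 484
Mean correct RT = 6236/10 = 623.6000 ms
Proportion correct = 10/13
IES = 623.6000 / (10/13) = 810.680 ms

811 ms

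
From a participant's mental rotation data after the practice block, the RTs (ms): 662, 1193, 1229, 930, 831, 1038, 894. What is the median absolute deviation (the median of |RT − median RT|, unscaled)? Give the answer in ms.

108 ms

Sorted: 662, 831, 894, 930, 1038, 1193, 1229 → median = 930
|x − 930|: 268, 263, 299, 0, 99, 108, 36
Sorted deviations: 0, 36, 99, 108, 263, 268, 299 → MAD = 108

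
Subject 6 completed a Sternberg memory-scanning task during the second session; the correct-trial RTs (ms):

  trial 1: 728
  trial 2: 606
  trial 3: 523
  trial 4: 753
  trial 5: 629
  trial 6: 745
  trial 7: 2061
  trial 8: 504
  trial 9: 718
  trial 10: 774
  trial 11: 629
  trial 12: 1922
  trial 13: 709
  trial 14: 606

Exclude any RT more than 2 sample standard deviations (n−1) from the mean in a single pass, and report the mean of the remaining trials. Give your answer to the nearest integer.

n = 14, ΣRT = 11907, M = 850.500
Σ(x−M)² = 3137499.50; s = √(3137499.50/13) = 491.270
Cutoffs: 850.500 ± 2·491.270 → [-132.0, 1833.0]
Outside: 1922, 2061 → excluded.
Retained (n=12): Σ = 7924, mean = 7924/12 = 660.333

660 ms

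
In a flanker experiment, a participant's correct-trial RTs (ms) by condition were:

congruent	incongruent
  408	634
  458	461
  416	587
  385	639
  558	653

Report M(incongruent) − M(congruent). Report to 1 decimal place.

M(congruent) = 2225/5 = 445.000
M(incongruent) = 2974/5 = 594.800
Difference = 594.800 − 445.000 = 149.800 ms

149.8 ms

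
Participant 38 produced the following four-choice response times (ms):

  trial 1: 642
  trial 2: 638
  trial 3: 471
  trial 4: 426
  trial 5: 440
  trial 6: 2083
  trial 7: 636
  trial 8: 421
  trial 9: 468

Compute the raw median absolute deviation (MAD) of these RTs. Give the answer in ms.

Sorted: 421, 426, 440, 468, 471, 636, 638, 642, 2083 → median = 471
|x − 471|: 171, 167, 0, 45, 31, 1612, 165, 50, 3
Sorted deviations: 0, 3, 31, 45, 50, 165, 167, 171, 1612 → MAD = 50

50 ms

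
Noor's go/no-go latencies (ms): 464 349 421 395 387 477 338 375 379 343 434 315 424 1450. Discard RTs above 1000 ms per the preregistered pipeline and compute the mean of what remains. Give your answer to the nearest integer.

Excluded: 1450
Retained (n=13): Σ = 5101
Mean = 5101/13 = 392.3846

392 ms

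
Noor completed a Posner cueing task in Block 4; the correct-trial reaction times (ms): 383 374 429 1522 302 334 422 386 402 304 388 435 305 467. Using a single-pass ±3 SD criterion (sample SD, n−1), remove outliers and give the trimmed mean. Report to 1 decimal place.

379.3 ms

n = 14, ΣRT = 6453, M = 460.929
Σ(x−M)² = 1247460.93; s = √(1247460.93/13) = 309.772
Cutoffs: 460.929 ± 3·309.772 → [-468.4, 1390.2]
Outside: 1522 → excluded.
Retained (n=13): Σ = 4931, mean = 4931/13 = 379.308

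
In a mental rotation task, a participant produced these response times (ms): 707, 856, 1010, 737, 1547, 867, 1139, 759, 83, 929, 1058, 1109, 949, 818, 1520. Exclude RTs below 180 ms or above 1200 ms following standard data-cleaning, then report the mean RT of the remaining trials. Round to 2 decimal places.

911.50 ms

Excluded: 83, 1520, 1547
Retained (n=12): Σ = 10938
Mean = 10938/12 = 911.5000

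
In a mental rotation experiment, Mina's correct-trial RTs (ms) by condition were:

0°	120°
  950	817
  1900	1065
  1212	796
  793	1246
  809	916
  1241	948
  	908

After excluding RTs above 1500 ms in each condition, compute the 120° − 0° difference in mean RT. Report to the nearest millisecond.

0°: exclude 1900
M(0°) = 5005/5 = 1001.000
M(120°) = 6696/7 = 956.571
Difference = 956.571 − 1001.000 = -44.429 ms

-44 ms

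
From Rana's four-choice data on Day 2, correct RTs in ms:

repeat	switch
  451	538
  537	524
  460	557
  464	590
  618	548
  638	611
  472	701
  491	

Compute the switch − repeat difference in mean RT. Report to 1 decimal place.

64.9 ms

M(repeat) = 4131/8 = 516.375
M(switch) = 4069/7 = 581.286
Difference = 581.286 − 516.375 = 64.911 ms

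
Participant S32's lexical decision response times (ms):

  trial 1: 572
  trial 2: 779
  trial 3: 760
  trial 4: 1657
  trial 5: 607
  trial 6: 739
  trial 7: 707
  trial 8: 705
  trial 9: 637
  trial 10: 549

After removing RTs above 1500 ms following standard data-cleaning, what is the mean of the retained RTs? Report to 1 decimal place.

Excluded: 1657
Retained (n=9): Σ = 6055
Mean = 6055/9 = 672.7778

672.8 ms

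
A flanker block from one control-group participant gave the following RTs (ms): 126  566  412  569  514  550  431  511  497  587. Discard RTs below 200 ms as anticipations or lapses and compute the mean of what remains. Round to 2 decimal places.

Excluded: 126
Retained (n=9): Σ = 4637
Mean = 4637/9 = 515.2222

515.22 ms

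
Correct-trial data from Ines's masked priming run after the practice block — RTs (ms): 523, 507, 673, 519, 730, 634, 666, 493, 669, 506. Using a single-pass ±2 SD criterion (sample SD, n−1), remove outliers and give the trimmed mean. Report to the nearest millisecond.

592 ms

n = 10, ΣRT = 5920, M = 592.000
Σ(x−M)² = 73286.00; s = √(73286.00/9) = 90.238
Cutoffs: 592.000 ± 2·90.238 → [411.5, 772.5]
No RTs fall outside the cutoffs; all 10 retained. Mean = 5920/10 = 592.000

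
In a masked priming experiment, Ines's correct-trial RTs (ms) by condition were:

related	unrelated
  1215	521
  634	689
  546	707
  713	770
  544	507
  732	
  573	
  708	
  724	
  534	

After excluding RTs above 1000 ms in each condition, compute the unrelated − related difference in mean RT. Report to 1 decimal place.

related: exclude 1215
M(related) = 5708/9 = 634.222
M(unrelated) = 3194/5 = 638.800
Difference = 638.800 − 634.222 = 4.578 ms

4.6 ms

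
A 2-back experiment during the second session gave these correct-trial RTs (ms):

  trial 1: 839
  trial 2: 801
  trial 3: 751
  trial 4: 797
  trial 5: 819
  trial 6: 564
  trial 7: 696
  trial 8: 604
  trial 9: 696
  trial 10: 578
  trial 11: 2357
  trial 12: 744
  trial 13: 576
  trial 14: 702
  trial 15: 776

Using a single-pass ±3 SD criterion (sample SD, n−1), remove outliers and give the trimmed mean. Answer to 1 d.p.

n = 15, ΣRT = 12300, M = 820.000
Σ(x−M)² = 2651062.00; s = √(2651062.00/14) = 435.157
Cutoffs: 820.000 ± 3·435.157 → [-485.5, 2125.5]
Outside: 2357 → excluded.
Retained (n=14): Σ = 9943, mean = 9943/14 = 710.214

710.2 ms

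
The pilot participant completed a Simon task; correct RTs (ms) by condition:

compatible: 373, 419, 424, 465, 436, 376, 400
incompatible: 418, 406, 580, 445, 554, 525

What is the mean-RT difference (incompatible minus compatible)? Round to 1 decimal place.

74.7 ms

M(compatible) = 2893/7 = 413.286
M(incompatible) = 2928/6 = 488.000
Difference = 488.000 − 413.286 = 74.714 ms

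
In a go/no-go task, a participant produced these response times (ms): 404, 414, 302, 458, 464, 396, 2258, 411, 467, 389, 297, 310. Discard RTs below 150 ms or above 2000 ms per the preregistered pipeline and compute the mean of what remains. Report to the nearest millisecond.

Excluded: 2258
Retained (n=11): Σ = 4312
Mean = 4312/11 = 392.0000

392 ms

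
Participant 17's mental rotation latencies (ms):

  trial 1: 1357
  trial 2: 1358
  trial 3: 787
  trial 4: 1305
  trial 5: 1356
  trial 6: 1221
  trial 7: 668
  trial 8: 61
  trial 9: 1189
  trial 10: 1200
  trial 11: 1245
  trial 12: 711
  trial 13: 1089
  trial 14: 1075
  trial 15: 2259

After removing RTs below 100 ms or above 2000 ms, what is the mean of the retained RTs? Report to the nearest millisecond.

1120 ms

Excluded: 61, 2259
Retained (n=13): Σ = 14561
Mean = 14561/13 = 1120.0769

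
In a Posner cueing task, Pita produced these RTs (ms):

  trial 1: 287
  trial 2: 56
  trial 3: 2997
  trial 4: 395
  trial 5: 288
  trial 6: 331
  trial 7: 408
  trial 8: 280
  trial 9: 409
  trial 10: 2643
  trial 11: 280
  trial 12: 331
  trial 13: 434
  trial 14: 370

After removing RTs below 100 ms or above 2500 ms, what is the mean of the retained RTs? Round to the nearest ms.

Excluded: 56, 2643, 2997
Retained (n=11): Σ = 3813
Mean = 3813/11 = 346.6364

347 ms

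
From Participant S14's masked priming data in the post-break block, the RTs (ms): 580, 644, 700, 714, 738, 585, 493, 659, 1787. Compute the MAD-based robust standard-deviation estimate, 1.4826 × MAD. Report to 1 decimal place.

Sorted: 493, 580, 585, 644, 659, 700, 714, 738, 1787 → median = 659
|x − 659| sorted: 0, 15, 41, 55, 74, 79, 79, 166, 1128 → MAD = 74
Robust SD ≈ 1.4826 × 74 = 109.712

109.7 ms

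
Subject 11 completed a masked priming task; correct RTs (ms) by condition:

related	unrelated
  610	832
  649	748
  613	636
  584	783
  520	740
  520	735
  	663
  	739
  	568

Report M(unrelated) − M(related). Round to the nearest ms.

133 ms

M(related) = 3496/6 = 582.667
M(unrelated) = 6444/9 = 716.000
Difference = 716.000 − 582.667 = 133.333 ms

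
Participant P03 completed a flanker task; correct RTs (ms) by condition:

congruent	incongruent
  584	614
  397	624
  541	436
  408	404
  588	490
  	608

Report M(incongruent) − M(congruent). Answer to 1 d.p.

25.7 ms

M(congruent) = 2518/5 = 503.600
M(incongruent) = 3176/6 = 529.333
Difference = 529.333 − 503.600 = 25.733 ms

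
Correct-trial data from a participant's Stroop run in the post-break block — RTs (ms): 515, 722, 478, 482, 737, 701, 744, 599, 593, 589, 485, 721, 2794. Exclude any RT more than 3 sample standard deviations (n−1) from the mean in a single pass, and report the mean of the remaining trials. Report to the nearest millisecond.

n = 13, ΣRT = 10160, M = 781.538
Σ(x−M)² = 4513865.23; s = √(4513865.23/12) = 613.315
Cutoffs: 781.538 ± 3·613.315 → [-1058.4, 2621.5]
Outside: 2794 → excluded.
Retained (n=12): Σ = 7366, mean = 7366/12 = 613.833

614 ms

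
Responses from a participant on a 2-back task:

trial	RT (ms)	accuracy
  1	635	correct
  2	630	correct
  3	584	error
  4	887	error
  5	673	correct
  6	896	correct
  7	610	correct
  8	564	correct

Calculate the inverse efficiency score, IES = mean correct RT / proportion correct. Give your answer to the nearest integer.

Correct trials (n=6): 635, 630, 673, 896, 610, 564
Mean correct RT = 4008/6 = 668.0000 ms
Proportion correct = 6/8
IES = 668.0000 / (6/8) = 890.667 ms

891 ms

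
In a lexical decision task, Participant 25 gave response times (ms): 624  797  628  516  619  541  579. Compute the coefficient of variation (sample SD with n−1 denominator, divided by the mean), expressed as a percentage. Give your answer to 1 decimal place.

14.8%

n = 7, Σ = 4304, M = 614.8571
Σ(x−M)² = 49962.857; s = √(49962.857/6) = 91.2532
CV = 91.2532 / 614.8571 = 0.14841 = 14.841%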